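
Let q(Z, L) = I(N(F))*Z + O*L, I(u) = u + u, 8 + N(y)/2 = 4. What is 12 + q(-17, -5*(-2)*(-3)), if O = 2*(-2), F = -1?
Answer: 404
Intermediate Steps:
N(y) = -8 (N(y) = -16 + 2*4 = -16 + 8 = -8)
O = -4
I(u) = 2*u
q(Z, L) = -16*Z - 4*L (q(Z, L) = (2*(-8))*Z - 4*L = -16*Z - 4*L)
12 + q(-17, -5*(-2)*(-3)) = 12 + (-16*(-17) - 4*(-5*(-2))*(-3)) = 12 + (272 - 40*(-3)) = 12 + (272 - 4*(-30)) = 12 + (272 + 120) = 12 + 392 = 404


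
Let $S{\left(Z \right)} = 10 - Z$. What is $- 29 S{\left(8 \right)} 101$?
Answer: $-5858$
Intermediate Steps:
$- 29 S{\left(8 \right)} 101 = - 29 \left(10 - 8\right) 101 = \left(-29\right) 2 \cdot 101 = \left(-58\right) 101 = -5858$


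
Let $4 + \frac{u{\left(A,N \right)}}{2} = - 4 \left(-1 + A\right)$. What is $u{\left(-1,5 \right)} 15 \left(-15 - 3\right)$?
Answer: $-2160$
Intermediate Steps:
$u{\left(A,N \right)} = - 8 A$ ($u{\left(A,N \right)} = -8 + 2 \left(- 4 \left(-1 + A\right)\right) = -8 + 2 \left(4 - 4 A\right) = -8 - \left(-8 + 8 A\right) = - 8 A$)
$u{\left(-1,5 \right)} 15 \left(-15 - 3\right) = \left(-8\right) \left(-1\right) 15 \left(-15 - 3\right) = 8 \cdot 15 \left(-18\right) = 8 \left(-270\right) = -2160$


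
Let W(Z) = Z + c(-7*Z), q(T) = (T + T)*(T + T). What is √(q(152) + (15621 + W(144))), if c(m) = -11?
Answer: √108170 ≈ 328.89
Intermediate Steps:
q(T) = 4*T² (q(T) = (2*T)*(2*T) = 4*T²)
W(Z) = -11 + Z (W(Z) = Z - 11 = -11 + Z)
√(q(152) + (15621 + W(144))) = √(4*152² + (15621 + (-11 + 144))) = √(4*23104 + (15621 + 133)) = √(92416 + 15754) = √108170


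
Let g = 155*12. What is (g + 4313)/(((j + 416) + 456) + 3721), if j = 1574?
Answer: 6173/6167 ≈ 1.0010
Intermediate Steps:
g = 1860
(g + 4313)/(((j + 416) + 456) + 3721) = (1860 + 4313)/(((1574 + 416) + 456) + 3721) = 6173/((1990 + 456) + 3721) = 6173/(2446 + 3721) = 6173/6167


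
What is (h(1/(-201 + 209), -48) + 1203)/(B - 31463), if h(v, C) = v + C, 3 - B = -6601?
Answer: -9241/198872 ≈ -0.046467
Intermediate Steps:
B = 6604 (B = 3 - 1*(-6601) = 3 + 6601 = 6604)
h(v, C) = C + v
(h(1/(-201 + 209), -48) + 1203)/(B - 31463) = ((-48 + 1/(-201 + 209)) + 1203)/(6604 - 31463) = ((-48 + 1/8) + 1203)/(-24859) = ((-48 + ⅛) + 1203)*(-1/24859) = (-383/8 + 1203)*(-1/24859) = (9241/8)*(-1/24859) = -9241/198872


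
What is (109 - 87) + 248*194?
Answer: 48134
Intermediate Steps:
(109 - 87) + 248*194 = 22 + 48112 = 48134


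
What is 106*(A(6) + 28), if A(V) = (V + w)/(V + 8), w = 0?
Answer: 21094/7 ≈ 3013.4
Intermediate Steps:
A(V) = V/(8 + V) (A(V) = (V + 0)/(V + 8) = V/(8 + V))
106*(A(6) + 28) = 106*(6/(8 + 6) + 28) = 106*(6/14 + 28) = 106*(6*(1/14) + 28) = 106*(3/7 + 28) = 106*(199/7) = 21094/7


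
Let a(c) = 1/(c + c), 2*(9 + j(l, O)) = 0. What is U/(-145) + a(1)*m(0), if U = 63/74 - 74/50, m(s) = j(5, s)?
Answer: -602981/134125 ≈ -4.4957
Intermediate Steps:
j(l, O) = -9 (j(l, O) = -9 + (1/2)*0 = -9 + 0 = -9)
a(c) = 1/(2*c)
m(s) = -9
U = -1163/1850 (U = 63*(1/74) - 74*1/50 = 63/74 - 37/25 = -1163/1850 ≈ -0.62865)
U/(-145) + a(1)*m(0) = -1163/1850/(-145) + ((1/2)/1)*(-9) = -1163/1850*(-1/145) + ((1/2)*1)*(-9) = 1163/268250 + (1/2)*(-9) = 1163/268250 - 9/2 = -602981/134125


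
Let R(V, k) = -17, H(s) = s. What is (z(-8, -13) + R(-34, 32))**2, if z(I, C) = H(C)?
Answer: 900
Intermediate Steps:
z(I, C) = C
(z(-8, -13) + R(-34, 32))**2 = (-13 - 17)**2 = (-30)**2 = 900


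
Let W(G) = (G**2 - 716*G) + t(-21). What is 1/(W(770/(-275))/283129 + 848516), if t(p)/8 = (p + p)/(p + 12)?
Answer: 3033525/2573994520864 ≈ 1.1785e-6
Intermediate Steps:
t(p) = 16*p/(12 + p) (t(p) = 8*((p + p)/(p + 12)) = 8*((2*p)/(12 + p)) = 8*(2*p/(12 + p)) = 16*p/(12 + p))
W(G) = 112/3 + G**2 - 716*G (W(G) = (G**2 - 716*G) + 16*(-21)/(12 - 21) = (G**2 - 716*G) + 16*(-21)/(-9) = (G**2 - 716*G) + 16*(-21)*(-1/9) = (G**2 - 716*G) + 112/3 = 112/3 + G**2 - 716*G)
1/(W(770/(-275))/283129 + 848516) = 1/((112/3 + (770/(-275))**2 - 551320/(-275))/283129 + 848516) = 1/((112/3 + (770*(-1/275))**2 - 551320*(-1)/275)*(1/283129) + 848516) = 1/((112/3 + (-14/5)**2 - 716*(-14/5))*(1/283129) + 848516) = 1/((112/3 + 196/25 + 10024/5)*(1/283129) + 848516) = 1/((153748/75)*(1/283129) + 848516) = 1/(21964/3033525 + 848516) = 1/(2573994520864/3033525) = 3033525/2573994520864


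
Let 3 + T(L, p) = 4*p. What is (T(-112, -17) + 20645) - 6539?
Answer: 14035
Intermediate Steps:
T(L, p) = -3 + 4*p
(T(-112, -17) + 20645) - 6539 = ((-3 + 4*(-17)) + 20645) - 6539 = ((-3 - 68) + 20645) - 6539 = (-71 + 20645) - 6539 = 20574 - 6539 = 14035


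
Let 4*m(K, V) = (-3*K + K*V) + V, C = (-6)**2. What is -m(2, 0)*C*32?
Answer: 1728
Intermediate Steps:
C = 36
m(K, V) = -3*K/4 + V/4 + K*V/4 (m(K, V) = ((-3*K + K*V) + V)/4 = (V - 3*K + K*V)/4 = -3*K/4 + V/4 + K*V/4)
-m(2, 0)*C*32 = -(-3/4*2 + (1/4)*0 + (1/4)*2*0)*36*32 = -(-3/2 + 0 + 0)*36*32 = -(-3/2*36)*32 = -(-54)*32 = -1*(-1728) = 1728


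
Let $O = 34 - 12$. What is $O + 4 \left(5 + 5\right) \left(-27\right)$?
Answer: $-1058$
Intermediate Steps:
$O = 22$ ($O = 34 - 12 = 22$)
$O + 4 \left(5 + 5\right) \left(-27\right) = 22 + 4 \left(5 + 5\right) \left(-27\right) = 22 + 4 \cdot 10 \left(-27\right) = 22 + 40 \left(-27\right) = 22 - 1080 = -1058$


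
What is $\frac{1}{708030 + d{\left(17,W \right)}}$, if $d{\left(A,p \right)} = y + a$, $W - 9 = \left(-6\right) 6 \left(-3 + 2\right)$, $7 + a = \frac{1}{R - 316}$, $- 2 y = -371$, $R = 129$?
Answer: $\frac{374}{264869977} \approx 1.412 \cdot 10^{-6}$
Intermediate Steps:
$y = \frac{371}{2}$ ($y = \left(- \frac{1}{2}\right) \left(-371\right) = \frac{371}{2} \approx 185.5$)
$a = - \frac{1310}{187}$ ($a = -7 + \frac{1}{129 - 316} = -7 + \frac{1}{-187} = -7 - \frac{1}{187} = - \frac{1310}{187} \approx -7.0053$)
$W = 45$ ($W = 9 + \left(-6\right) 6 \left(-3 + 2\right) = 9 - -36 = 9 + 36 = 45$)
$d{\left(A,p \right)} = \frac{66757}{374}$ ($d{\left(A,p \right)} = \frac{371}{2} - \frac{1310}{187} = \frac{66757}{374}$)
$\frac{1}{708030 + d{\left(17,W \right)}} = \frac{1}{708030 + \frac{66757}{374}} = \frac{1}{\frac{264869977}{374}} = \frac{374}{264869977}$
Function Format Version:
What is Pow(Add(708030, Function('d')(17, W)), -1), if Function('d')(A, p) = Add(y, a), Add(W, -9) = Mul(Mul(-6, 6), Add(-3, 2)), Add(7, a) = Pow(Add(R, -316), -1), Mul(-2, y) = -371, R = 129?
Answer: Rational(374, 264869977) ≈ 1.4120e-6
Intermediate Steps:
y = Rational(371, 2) (y = Mul(Rational(-1, 2), -371) = Rational(371, 2) ≈ 185.50)
a = Rational(-1310, 187) (a = Add(-7, Pow(Add(129, -316), -1)) = Add(-7, Pow(-187, -1)) = Add(-7, Rational(-1, 187)) = Rational(-1310, 187) ≈ -7.0053)
W = 45 (W = Add(9, Mul(Mul(-6, 6), Add(-3, 2))) = Add(9, Mul(-36, -1)) = Add(9, 36) = 45)
Function('d')(A, p) = Rational(66757, 374) (Function('d')(A, p) = Add(Rational(371, 2), Rational(-1310, 187)) = Rational(66757, 374))
Pow(Add(708030, Function('d')(17, W)), -1) = Pow(Add(708030, Rational(66757, 374)), -1) = Pow(Rational(264869977, 374), -1) = Rational(374, 264869977)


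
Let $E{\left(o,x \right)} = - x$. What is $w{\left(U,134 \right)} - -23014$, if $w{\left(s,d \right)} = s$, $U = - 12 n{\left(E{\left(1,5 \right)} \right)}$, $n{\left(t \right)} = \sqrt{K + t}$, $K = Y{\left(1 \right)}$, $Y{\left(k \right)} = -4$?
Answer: $23014 - 36 i \approx 23014.0 - 36.0 i$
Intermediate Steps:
$K = -4$
$n{\left(t \right)} = \sqrt{-4 + t}$
$U = - 36 i$ ($U = - 12 \sqrt{-4 - 5} = - 12 \sqrt{-9} = - 12 \cdot 3 i = - 36 i \approx - 36.0 i$)
$w{\left(U,134 \right)} - -23014 = - 36 i - -23014 = - 36 i + 23014 = 23014 - 36 i$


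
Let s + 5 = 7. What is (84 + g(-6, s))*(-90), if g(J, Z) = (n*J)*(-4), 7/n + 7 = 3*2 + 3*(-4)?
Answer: -83160/13 ≈ -6396.9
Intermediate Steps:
s = 2 (s = -5 + 7 = 2)
n = -7/13 (n = 7/(-7 + (3*2 + 3*(-4))) = 7/(-7 + (6 - 12)) = 7/(-7 - 6) = 7/(-13) = 7*(-1/13) = -7/13 ≈ -0.53846)
g(J, Z) = 28*J/13 (g(J, Z) = -7*J/13*(-4) = 28*J/13)
(84 + g(-6, s))*(-90) = (84 + (28/13)*(-6))*(-90) = (84 - 168/13)*(-90) = (924/13)*(-90) = -83160/13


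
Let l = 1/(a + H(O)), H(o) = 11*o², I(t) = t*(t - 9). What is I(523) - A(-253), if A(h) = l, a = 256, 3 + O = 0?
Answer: 95431809/355 ≈ 2.6882e+5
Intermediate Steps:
O = -3 (O = -3 + 0 = -3)
I(t) = t*(-9 + t)
l = 1/355 (l = 1/(256 + 11*(-3)²) = 1/(256 + 11*9) = 1/(256 + 99) = 1/355 ≈ 0.0028169)
A(h) = 1/355
I(523) - A(-253) = 523*(-9 + 523) - 1*1/355 = 523*514 - 1/355 = 268822 - 1/355 = 95431809/355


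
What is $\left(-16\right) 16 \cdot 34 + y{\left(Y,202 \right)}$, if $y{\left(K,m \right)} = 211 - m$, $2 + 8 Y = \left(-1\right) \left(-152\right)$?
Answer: $-8695$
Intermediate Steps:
$Y = \frac{75}{4}$ ($Y = - \frac{1}{4} + \frac{\left(-1\right) \left(-152\right)}{8} = - \frac{1}{4} + \frac{1}{8} \cdot 152 = - \frac{1}{4} + 19 = \frac{75}{4} \approx 18.75$)
$\left(-16\right) 16 \cdot 34 + y{\left(Y,202 \right)} = \left(-16\right) 16 \cdot 34 + \left(211 - 202\right) = \left(-256\right) 34 + \left(211 - 202\right) = -8704 + 9 = -8695$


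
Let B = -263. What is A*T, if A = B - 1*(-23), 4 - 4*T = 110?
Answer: 6360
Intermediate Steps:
T = -53/2 (T = 1 - ¼*110 = 1 - 55/2 = -53/2 ≈ -26.500)
A = -240 (A = -263 - 1*(-23) = -263 + 23 = -240)
A*T = -240*(-53/2) = 6360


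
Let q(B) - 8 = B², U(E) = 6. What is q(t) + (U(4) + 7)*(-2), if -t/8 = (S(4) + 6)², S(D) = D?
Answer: 639982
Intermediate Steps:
t = -800 (t = -8*(4 + 6)² = -8*10² = -8*100 = -800)
q(B) = 8 + B²
q(t) + (U(4) + 7)*(-2) = (8 + (-800)²) + (6 + 7)*(-2) = (8 + 640000) + 13*(-2) = 640008 - 26 = 639982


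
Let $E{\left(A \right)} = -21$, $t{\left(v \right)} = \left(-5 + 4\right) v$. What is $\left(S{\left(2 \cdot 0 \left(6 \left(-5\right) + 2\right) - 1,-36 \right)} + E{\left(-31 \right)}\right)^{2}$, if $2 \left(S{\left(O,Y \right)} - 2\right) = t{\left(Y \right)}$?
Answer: $1$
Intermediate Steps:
$t{\left(v \right)} = - v$
$S{\left(O,Y \right)} = 2 - \frac{Y}{2}$ ($S{\left(O,Y \right)} = 2 + \frac{\left(-1\right) Y}{2} = 2 - \frac{Y}{2}$)
$\left(S{\left(2 \cdot 0 \left(6 \left(-5\right) + 2\right) - 1,-36 \right)} + E{\left(-31 \right)}\right)^{2} = \left(\left(2 - -18\right) - 21\right)^{2} = \left(\left(2 + 18\right) - 21\right)^{2} = \left(20 - 21\right)^{2} = \left(-1\right)^{2} = 1$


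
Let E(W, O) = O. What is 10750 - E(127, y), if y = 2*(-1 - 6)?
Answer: 10764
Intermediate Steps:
y = -14 (y = 2*(-7) = -14)
10750 - E(127, y) = 10750 - 1*(-14) = 10750 + 14 = 10764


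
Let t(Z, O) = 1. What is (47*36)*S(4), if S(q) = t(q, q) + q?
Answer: 8460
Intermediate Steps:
S(q) = 1 + q
(47*36)*S(4) = (47*36)*(1 + 4) = 1692*5 = 8460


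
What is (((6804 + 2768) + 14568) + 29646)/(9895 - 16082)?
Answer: -53786/6187 ≈ -8.6934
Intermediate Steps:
(((6804 + 2768) + 14568) + 29646)/(9895 - 16082) = ((9572 + 14568) + 29646)/(-6187) = (24140 + 29646)*(-1/6187) = 53786*(-1/6187) = -53786/6187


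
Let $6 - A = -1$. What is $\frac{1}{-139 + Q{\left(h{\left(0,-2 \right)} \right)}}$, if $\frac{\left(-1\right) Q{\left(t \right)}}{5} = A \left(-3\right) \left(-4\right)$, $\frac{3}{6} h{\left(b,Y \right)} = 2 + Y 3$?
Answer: $- \frac{1}{559} \approx -0.0017889$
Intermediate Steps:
$A = 7$ ($A = 6 - -1 = 6 + 1 = 7$)
$h{\left(b,Y \right)} = 4 + 6 Y$ ($h{\left(b,Y \right)} = 2 \left(2 + Y 3\right) = 2 \left(2 + 3 Y\right) = 4 + 6 Y$)
$Q{\left(t \right)} = -420$ ($Q{\left(t \right)} = - 5 \cdot 7 \left(-3\right) \left(-4\right) = - 5 \left(\left(-21\right) \left(-4\right)\right) = \left(-5\right) 84 = -420$)
$\frac{1}{-139 + Q{\left(h{\left(0,-2 \right)} \right)}} = \frac{1}{-139 - 420} = \frac{1}{-559} = - \frac{1}{559}$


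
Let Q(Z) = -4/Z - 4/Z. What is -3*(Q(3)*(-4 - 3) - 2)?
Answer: -50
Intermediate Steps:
Q(Z) = -8/Z
-3*(Q(3)*(-4 - 3) - 2) = -3*((-8/3)*(-4 - 3) - 2) = -3*(-8*1/3*(-7) - 2) = -3*(-8/3*(-7) - 2) = -3*(56/3 - 2) = -3*50/3 = -50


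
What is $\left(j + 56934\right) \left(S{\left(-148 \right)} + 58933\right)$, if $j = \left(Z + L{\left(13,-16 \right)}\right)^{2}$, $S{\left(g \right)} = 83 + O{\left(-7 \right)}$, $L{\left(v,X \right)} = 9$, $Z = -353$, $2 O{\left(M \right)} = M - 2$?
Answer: $10342945605$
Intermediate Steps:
$O{\left(M \right)} = -1 + \frac{M}{2}$ ($O{\left(M \right)} = \frac{M - 2}{2} = \frac{-2 + M}{2} = -1 + \frac{M}{2}$)
$S{\left(g \right)} = \frac{157}{2}$ ($S{\left(g \right)} = 83 + \left(-1 + \frac{1}{2} \left(-7\right)\right) = 83 - \frac{9}{2} = \frac{157}{2}$)
$j = 118336$ ($j = \left(-353 + 9\right)^{2} = \left(-344\right)^{2} = 118336$)
$\left(j + 56934\right) \left(S{\left(-148 \right)} + 58933\right) = \left(118336 + 56934\right) \left(\frac{157}{2} + 58933\right) = 175270 \cdot \frac{118023}{2} = 10342945605$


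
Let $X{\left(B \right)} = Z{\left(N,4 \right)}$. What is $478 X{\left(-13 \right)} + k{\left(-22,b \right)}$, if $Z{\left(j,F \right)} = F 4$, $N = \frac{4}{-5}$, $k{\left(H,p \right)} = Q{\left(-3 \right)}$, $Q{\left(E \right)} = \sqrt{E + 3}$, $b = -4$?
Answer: $7648$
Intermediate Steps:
$Q{\left(E \right)} = \sqrt{3 + E}$
$k{\left(H,p \right)} = 0$ ($k{\left(H,p \right)} = \sqrt{3 - 3} = \sqrt{0} = 0$)
$N = - \frac{4}{5}$ ($N = 4 \left(- \frac{1}{5}\right) = - \frac{4}{5} \approx -0.8$)
$Z{\left(j,F \right)} = 4 F$
$X{\left(B \right)} = 16$ ($X{\left(B \right)} = 4 \cdot 4 = 16$)
$478 X{\left(-13 \right)} + k{\left(-22,b \right)} = 478 \cdot 16 + 0 = 7648 + 0 = 7648$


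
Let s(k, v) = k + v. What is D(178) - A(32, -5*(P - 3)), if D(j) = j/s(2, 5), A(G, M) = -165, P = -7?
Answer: 1333/7 ≈ 190.43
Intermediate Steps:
D(j) = j/7 (D(j) = j/(2 + 5) = j/7)
D(178) - A(32, -5*(P - 3)) = (1/7)*178 - 1*(-165) = 178/7 + 165 = 1333/7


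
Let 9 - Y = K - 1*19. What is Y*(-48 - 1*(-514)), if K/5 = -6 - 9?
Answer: 47998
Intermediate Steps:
K = -75 (K = 5*(-6 - 9) = 5*(-15) = -75)
Y = 103 (Y = 9 - (-75 - 1*19) = 9 - (-75 - 19) = 9 - 1*(-94) = 9 + 94 = 103)
Y*(-48 - 1*(-514)) = 103*(-48 - 1*(-514)) = 103*(-48 + 514) = 103*466 = 47998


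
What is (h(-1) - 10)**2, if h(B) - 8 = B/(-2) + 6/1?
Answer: 81/4 ≈ 20.250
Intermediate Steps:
h(B) = 14 - B/2 (h(B) = 8 + (B/(-2) + 6/1) = 8 + (B*(-1/2) + 6*1) = 8 + (-B/2 + 6) = 8 + (6 - B/2) = 14 - B/2)
(h(-1) - 10)**2 = ((14 - 1/2*(-1)) - 10)**2 = ((14 + 1/2) - 10)**2 = (29/2 - 10)**2 = (9/2)**2 = 81/4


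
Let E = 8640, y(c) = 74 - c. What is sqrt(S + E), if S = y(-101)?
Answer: sqrt(8815) ≈ 93.888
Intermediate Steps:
S = 175 (S = 74 - 1*(-101) = 74 + 101 = 175)
sqrt(S + E) = sqrt(175 + 8640) = sqrt(8815)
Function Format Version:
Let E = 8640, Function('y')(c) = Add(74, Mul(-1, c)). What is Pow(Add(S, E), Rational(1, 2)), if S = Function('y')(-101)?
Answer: Pow(8815, Rational(1, 2)) ≈ 93.888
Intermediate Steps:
S = 175 (S = Add(74, Mul(-1, -101)) = Add(74, 101) = 175)
Pow(Add(S, E), Rational(1, 2)) = Pow(Add(175, 8640), Rational(1, 2)) = Pow(8815, Rational(1, 2))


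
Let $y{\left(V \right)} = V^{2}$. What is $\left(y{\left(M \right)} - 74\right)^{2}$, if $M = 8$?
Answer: $100$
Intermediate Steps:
$\left(y{\left(M \right)} - 74\right)^{2} = \left(8^{2} - 74\right)^{2} = \left(64 - 74\right)^{2} = \left(-10\right)^{2} = 100$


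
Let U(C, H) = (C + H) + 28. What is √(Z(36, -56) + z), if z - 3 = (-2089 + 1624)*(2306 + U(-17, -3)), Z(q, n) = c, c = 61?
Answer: I*√1075946 ≈ 1037.3*I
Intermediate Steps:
U(C, H) = 28 + C + H
Z(q, n) = 61
z = -1076007 (z = 3 + (-2089 + 1624)*(2306 + (28 - 17 - 3)) = 3 - 465*(2306 + 8) = 3 - 465*2314 = 3 - 1076010 = -1076007)
√(Z(36, -56) + z) = √(61 - 1076007) = √(-1075946) = I*√1075946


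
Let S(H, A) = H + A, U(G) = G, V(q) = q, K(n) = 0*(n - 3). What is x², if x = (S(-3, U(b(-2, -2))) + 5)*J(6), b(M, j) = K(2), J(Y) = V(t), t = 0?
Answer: 0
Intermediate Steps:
K(n) = 0 (K(n) = 0*(-3 + n) = 0)
J(Y) = 0
b(M, j) = 0
S(H, A) = A + H
x = 0 (x = ((0 - 3) + 5)*0 = (-3 + 5)*0 = 2*0 = 0)
x² = 0² = 0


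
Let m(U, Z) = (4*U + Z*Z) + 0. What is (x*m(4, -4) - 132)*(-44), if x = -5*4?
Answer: 33968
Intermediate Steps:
m(U, Z) = Z² + 4*U (m(U, Z) = (4*U + Z²) + 0 = (Z² + 4*U) + 0 = Z² + 4*U)
x = -20
(x*m(4, -4) - 132)*(-44) = (-20*((-4)² + 4*4) - 132)*(-44) = (-20*(16 + 16) - 132)*(-44) = (-20*32 - 132)*(-44) = (-640 - 132)*(-44) = -772*(-44) = 33968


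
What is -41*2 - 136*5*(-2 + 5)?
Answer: -2122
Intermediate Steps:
-41*2 - 136*5*(-2 + 5) = -82 - 136*5*3 = -82 - 2040 = -2122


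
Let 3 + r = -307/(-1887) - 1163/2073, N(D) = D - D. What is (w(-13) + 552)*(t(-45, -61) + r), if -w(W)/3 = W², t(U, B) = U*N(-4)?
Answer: -66467115/434639 ≈ -152.92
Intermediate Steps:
N(D) = 0
r = -1477047/434639 (r = -3 + (-307/(-1887) - 1163/2073) = -3 + (-307*(-1/1887) - 1163*1/2073) = -3 + (307/1887 - 1163/2073) = -3 - 173130/434639 = -1477047/434639 ≈ -3.3983)
t(U, B) = 0 (t(U, B) = U*0 = 0)
w(W) = -3*W²
(w(-13) + 552)*(t(-45, -61) + r) = (-3*(-13)² + 552)*(0 - 1477047/434639) = (-3*169 + 552)*(-1477047/434639) = (-507 + 552)*(-1477047/434639) = 45*(-1477047/434639) = -66467115/434639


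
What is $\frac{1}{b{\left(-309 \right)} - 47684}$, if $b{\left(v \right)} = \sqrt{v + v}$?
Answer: $- \frac{23842}{1136882237} - \frac{i \sqrt{618}}{2273764474} \approx -2.0971 \cdot 10^{-5} - 1.0933 \cdot 10^{-8} i$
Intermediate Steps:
$b{\left(v \right)} = \sqrt{2} \sqrt{v}$ ($b{\left(v \right)} = \sqrt{2 v} = \sqrt{2} \sqrt{v}$)
$\frac{1}{b{\left(-309 \right)} - 47684} = \frac{1}{\sqrt{2} \sqrt{-309} - 47684} = \frac{1}{\sqrt{2} i \sqrt{309} - 47684} = \frac{1}{i \sqrt{618} - 47684} = \frac{1}{-47684 + i \sqrt{618}}$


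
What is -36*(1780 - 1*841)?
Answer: -33804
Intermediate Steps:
-36*(1780 - 1*841) = -36*(1780 - 841) = -36*939 = -33804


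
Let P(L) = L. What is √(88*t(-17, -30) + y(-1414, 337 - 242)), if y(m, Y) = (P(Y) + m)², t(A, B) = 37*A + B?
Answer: √1681769 ≈ 1296.8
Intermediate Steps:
t(A, B) = B + 37*A
y(m, Y) = (Y + m)²
√(88*t(-17, -30) + y(-1414, 337 - 242)) = √(88*(-30 + 37*(-17)) + ((337 - 242) - 1414)²) = √(88*(-30 - 629) + (95 - 1414)²) = √(88*(-659) + (-1319)²) = √(-57992 + 1739761) = √1681769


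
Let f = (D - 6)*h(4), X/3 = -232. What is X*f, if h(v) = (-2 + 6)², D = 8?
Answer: -22272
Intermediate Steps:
X = -696 (X = 3*(-232) = -696)
h(v) = 16 (h(v) = 4² = 16)
f = 32 (f = (8 - 6)*16 = 2*16 = 32)
X*f = -696*32 = -22272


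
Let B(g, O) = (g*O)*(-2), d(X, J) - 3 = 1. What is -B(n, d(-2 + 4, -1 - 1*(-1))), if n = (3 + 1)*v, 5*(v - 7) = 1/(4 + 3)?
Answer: 7872/35 ≈ 224.91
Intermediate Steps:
d(X, J) = 4 (d(X, J) = 3 + 1 = 4)
v = 246/35 (v = 7 + 1/(5*(4 + 3)) = 7 + (⅕)/7 = 7 + (⅕)*(⅐) = 7 + 1/35 = 246/35 ≈ 7.0286)
n = 984/35 (n = (3 + 1)*(246/35) = 4*(246/35) = 984/35 ≈ 28.114)
B(g, O) = -2*O*g (B(g, O) = (O*g)*(-2) = -2*O*g)
-B(n, d(-2 + 4, -1 - 1*(-1))) = -(-2)*4*984/35 = -1*(-7872/35) = 7872/35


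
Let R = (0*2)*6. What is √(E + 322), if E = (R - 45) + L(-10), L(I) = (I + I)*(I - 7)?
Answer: √617 ≈ 24.839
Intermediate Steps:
R = 0 (R = 0*6 = 0)
L(I) = 2*I*(-7 + I) (L(I) = (2*I)*(-7 + I) = 2*I*(-7 + I))
E = 295 (E = (0 - 45) + 2*(-10)*(-7 - 10) = -45 + 2*(-10)*(-17) = -45 + 340 = 295)
√(E + 322) = √(295 + 322) = √617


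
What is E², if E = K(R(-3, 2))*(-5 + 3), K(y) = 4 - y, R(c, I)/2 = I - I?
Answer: 64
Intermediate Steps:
R(c, I) = 0 (R(c, I) = 2*(I - I) = 2*0 = 0)
E = -8 (E = (4 - 1*0)*(-5 + 3) = (4 + 0)*(-2) = 4*(-2) = -8)
E² = (-8)² = 64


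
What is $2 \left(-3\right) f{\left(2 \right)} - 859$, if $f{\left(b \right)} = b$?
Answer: $-871$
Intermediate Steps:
$2 \left(-3\right) f{\left(2 \right)} - 859 = 2 \left(-3\right) 2 - 859 = \left(-6\right) 2 - 859 = -12 - 859 = -871$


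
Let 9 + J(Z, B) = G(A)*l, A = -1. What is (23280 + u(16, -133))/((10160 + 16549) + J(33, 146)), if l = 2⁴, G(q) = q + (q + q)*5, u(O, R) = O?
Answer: 5824/6631 ≈ 0.87830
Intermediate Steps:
G(q) = 11*q (G(q) = q + (2*q)*5 = q + 10*q = 11*q)
l = 16
J(Z, B) = -185 (J(Z, B) = -9 + (11*(-1))*16 = -9 - 11*16 = -9 - 176 = -185)
(23280 + u(16, -133))/((10160 + 16549) + J(33, 146)) = (23280 + 16)/((10160 + 16549) - 185) = 23296/(26709 - 185) = 23296/26524 = 23296*(1/26524) = 5824/6631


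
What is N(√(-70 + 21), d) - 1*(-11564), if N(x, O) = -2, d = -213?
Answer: 11562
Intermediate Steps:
N(√(-70 + 21), d) - 1*(-11564) = -2 - 1*(-11564) = -2 + 11564 = 11562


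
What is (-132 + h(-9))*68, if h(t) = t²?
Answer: -3468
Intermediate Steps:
(-132 + h(-9))*68 = (-132 + (-9)²)*68 = (-132 + 81)*68 = -51*68 = -3468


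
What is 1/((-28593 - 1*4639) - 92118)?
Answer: -1/125350 ≈ -7.9777e-6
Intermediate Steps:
1/((-28593 - 1*4639) - 92118) = 1/((-28593 - 4639) - 92118) = 1/(-33232 - 92118) = 1/(-125350) = -1/125350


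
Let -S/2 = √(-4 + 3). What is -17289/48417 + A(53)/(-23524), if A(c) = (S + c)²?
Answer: -180838707/379653836 + 53*I/5881 ≈ -0.47633 + 0.0090121*I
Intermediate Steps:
S = -2*I (S = -2*√(-4 + 3) = -2*I ≈ -2.0*I)
A(c) = (c - 2*I)² (A(c) = (-2*I + c)² = (c - 2*I)²)
-17289/48417 + A(53)/(-23524) = -17289/48417 + (53 - 2*I)²/(-23524) = -17289*1/48417 + (53 - 2*I)²*(-1/23524) = -5763/16139 - (53 - 2*I)²/23524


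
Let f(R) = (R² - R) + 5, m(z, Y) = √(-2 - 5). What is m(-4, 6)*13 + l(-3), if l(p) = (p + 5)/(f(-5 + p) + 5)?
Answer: 1/41 + 13*I*√7 ≈ 0.02439 + 34.395*I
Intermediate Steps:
m(z, Y) = I*√7 (m(z, Y) = √(-7) = I*√7)
f(R) = 5 + R² - R
l(p) = (5 + p)/(15 + (-5 + p)² - p) (l(p) = (p + 5)/((5 + (-5 + p)² - (-5 + p)) + 5) = (5 + p)/((5 + (-5 + p)² + (5 - p)) + 5) = (5 + p)/((10 + (-5 + p)² - p) + 5) = (5 + p)/(15 + (-5 + p)² - p))
m(-4, 6)*13 + l(-3) = (I*√7)*13 + (5 - 3)/(15 + (-5 - 3)² - 1*(-3)) = 13*I*√7 + 2/(15 + (-8)² + 3) = 13*I*√7 + 2/(15 + 64 + 3) = 13*I*√7 + 2/82 = 13*I*√7 + (1/82)*2 = 13*I*√7 + 1/41 = 1/41 + 13*I*√7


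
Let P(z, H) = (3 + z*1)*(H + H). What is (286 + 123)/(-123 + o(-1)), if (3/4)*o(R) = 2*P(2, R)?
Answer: -1227/449 ≈ -2.7327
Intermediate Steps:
P(z, H) = 2*H*(3 + z) (P(z, H) = (3 + z)*(2*H) = 2*H*(3 + z))
o(R) = 80*R/3 (o(R) = 4*(2*(2*R*(3 + 2)))/3 = 4*(2*(2*R*5))/3 = 4*(2*(10*R))/3 = 4*(20*R)/3 = 80*R/3)
(286 + 123)/(-123 + o(-1)) = (286 + 123)/(-123 + (80/3)*(-1)) = 409/(-123 - 80/3) = 409/(-449/3) = 409*(-3/449) = -1227/449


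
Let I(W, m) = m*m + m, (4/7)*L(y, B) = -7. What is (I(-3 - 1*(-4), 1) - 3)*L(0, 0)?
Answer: 49/4 ≈ 12.250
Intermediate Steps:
L(y, B) = -49/4 (L(y, B) = (7/4)*(-7) = -49/4)
I(W, m) = m + m² (I(W, m) = m² + m = m + m²)
(I(-3 - 1*(-4), 1) - 3)*L(0, 0) = (1*(1 + 1) - 3)*(-49/4) = (1*2 - 3)*(-49/4) = (2 - 3)*(-49/4) = -1*(-49/4) = 49/4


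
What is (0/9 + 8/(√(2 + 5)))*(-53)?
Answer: -424*√7/7 ≈ -160.26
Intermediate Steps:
(0/9 + 8/(√(2 + 5)))*(-53) = (0*(⅑) + 8/(√7))*(-53) = (0 + 8*(√7/7))*(-53) = (0 + 8*√7/7)*(-53) = (8*√7/7)*(-53) = -424*√7/7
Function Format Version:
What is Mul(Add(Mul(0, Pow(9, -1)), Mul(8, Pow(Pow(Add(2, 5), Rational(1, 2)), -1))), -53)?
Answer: Mul(Rational(-424, 7), Pow(7, Rational(1, 2))) ≈ -160.26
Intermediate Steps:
Mul(Add(Mul(0, Pow(9, -1)), Mul(8, Pow(Pow(Add(2, 5), Rational(1, 2)), -1))), -53) = Mul(Add(Mul(0, Rational(1, 9)), Mul(8, Pow(Pow(7, Rational(1, 2)), -1))), -53) = Mul(Add(0, Mul(8, Mul(Rational(1, 7), Pow(7, Rational(1, 2))))), -53) = Mul(Add(0, Mul(Rational(8, 7), Pow(7, Rational(1, 2)))), -53) = Mul(Mul(Rational(8, 7), Pow(7, Rational(1, 2))), -53) = Mul(Rational(-424, 7), Pow(7, Rational(1, 2)))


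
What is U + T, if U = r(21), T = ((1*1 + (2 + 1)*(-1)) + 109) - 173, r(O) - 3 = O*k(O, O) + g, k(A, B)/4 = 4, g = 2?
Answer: 275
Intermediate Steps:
k(A, B) = 16 (k(A, B) = 4*4 = 16)
r(O) = 5 + 16*O (r(O) = 3 + (O*16 + 2) = 3 + (16*O + 2) = 3 + (2 + 16*O) = 5 + 16*O)
T = -66 (T = ((1 + 3*(-1)) + 109) - 173 = ((1 - 3) + 109) - 173 = (-2 + 109) - 173 = 107 - 173 = -66)
U = 341 (U = 5 + 16*21 = 5 + 336 = 341)
U + T = 341 - 66 = 275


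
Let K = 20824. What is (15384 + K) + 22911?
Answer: 59119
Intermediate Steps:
(15384 + K) + 22911 = (15384 + 20824) + 22911 = 36208 + 22911 = 59119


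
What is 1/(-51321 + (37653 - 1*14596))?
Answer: -1/28264 ≈ -3.5381e-5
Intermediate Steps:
1/(-51321 + (37653 - 1*14596)) = 1/(-51321 + (37653 - 14596)) = 1/(-51321 + 23057) = 1/(-28264) = -1/28264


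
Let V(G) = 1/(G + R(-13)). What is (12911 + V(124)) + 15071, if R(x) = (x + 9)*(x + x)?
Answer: 6379897/228 ≈ 27982.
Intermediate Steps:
R(x) = 2*x*(9 + x) (R(x) = (9 + x)*(2*x) = 2*x*(9 + x))
V(G) = 1/(104 + G) (V(G) = 1/(G + 2*(-13)*(9 - 13)) = 1/(G + 2*(-13)*(-4)) = 1/(G + 104) = 1/(104 + G))
(12911 + V(124)) + 15071 = (12911 + 1/(104 + 124)) + 15071 = (12911 + 1/228) + 15071 = 2943709/228 + 15071 = 6379897/228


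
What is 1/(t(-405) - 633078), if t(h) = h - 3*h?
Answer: -1/632268 ≈ -1.5816e-6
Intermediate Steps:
t(h) = -2*h
1/(t(-405) - 633078) = 1/(-2*(-405) - 633078) = 1/(810 - 633078) = 1/(-632268) = -1/632268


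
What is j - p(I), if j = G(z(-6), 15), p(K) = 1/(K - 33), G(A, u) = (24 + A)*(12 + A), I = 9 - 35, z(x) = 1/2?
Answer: 72279/236 ≈ 306.27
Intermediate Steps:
z(x) = ½
I = -26
G(A, u) = (12 + A)*(24 + A)
p(K) = 1/(-33 + K)
j = 1225/4 (j = 288 + (½)² + 36*(½) = 288 + ¼ + 18 = 1225/4 ≈ 306.25)
j - p(I) = 1225/4 - 1/(-33 - 26) = 1225/4 - 1/(-59) = 1225/4 - 1*(-1/59) = 1225/4 + 1/59 = 72279/236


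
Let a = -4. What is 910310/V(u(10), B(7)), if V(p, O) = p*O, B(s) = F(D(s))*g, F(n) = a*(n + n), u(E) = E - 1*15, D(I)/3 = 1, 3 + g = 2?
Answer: -91031/12 ≈ -7585.9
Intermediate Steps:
g = -1 (g = -3 + 2 = -1)
D(I) = 3 (D(I) = 3*1 = 3)
u(E) = -15 + E (u(E) = E - 15 = -15 + E)
F(n) = -8*n (F(n) = -4*(n + n) = -8*n)
B(s) = 24 (B(s) = -8*3*(-1) = -24*(-1) = 24)
V(p, O) = O*p
910310/V(u(10), B(7)) = 910310/((24*(-15 + 10))) = 910310/((24*(-5))) = 910310/(-120) = 910310*(-1/120) = -91031/12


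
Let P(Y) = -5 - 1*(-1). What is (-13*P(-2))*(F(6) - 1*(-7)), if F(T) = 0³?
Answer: 364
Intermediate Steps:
F(T) = 0
P(Y) = -4 (P(Y) = -5 + 1 = -4)
(-13*P(-2))*(F(6) - 1*(-7)) = (-13*(-4))*(0 - 1*(-7)) = 52*(0 + 7) = 52*7 = 364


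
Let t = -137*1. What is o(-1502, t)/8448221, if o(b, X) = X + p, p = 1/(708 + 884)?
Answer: -218103/13449567832 ≈ -1.6216e-5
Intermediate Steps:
t = -137
p = 1/1592 ≈ 0.00062814
o(b, X) = 1/1592 + X (o(b, X) = X + 1/1592 = 1/1592 + X)
o(-1502, t)/8448221 = (1/1592 - 137)/8448221 = -218103/1592*1/8448221 = -218103/13449567832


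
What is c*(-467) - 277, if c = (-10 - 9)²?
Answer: -168864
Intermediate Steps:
c = 361 (c = (-19)² = 361)
c*(-467) - 277 = 361*(-467) - 277 = -168587 - 277 = -168864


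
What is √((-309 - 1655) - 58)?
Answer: I*√2022 ≈ 44.967*I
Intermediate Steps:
√((-309 - 1655) - 58) = √(-1964 - 58) = √(-2022) = I*√2022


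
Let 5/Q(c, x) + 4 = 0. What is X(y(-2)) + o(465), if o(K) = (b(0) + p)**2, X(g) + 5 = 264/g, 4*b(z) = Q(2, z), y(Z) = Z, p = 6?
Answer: -26791/256 ≈ -104.65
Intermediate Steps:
Q(c, x) = -5/4 (Q(c, x) = 5/(-4 + 0) = 5/(-4) = 5*(-1/4) = -5/4)
b(z) = -5/16 (b(z) = (1/4)*(-5/4) = -5/16)
X(g) = -5 + 264/g
o(K) = 8281/256 (o(K) = (-5/16 + 6)**2 = (91/16)**2 = 8281/256)
X(y(-2)) + o(465) = (-5 + 264/(-2)) + 8281/256 = (-5 + 264*(-1/2)) + 8281/256 = (-5 - 132) + 8281/256 = -137 + 8281/256 = -26791/256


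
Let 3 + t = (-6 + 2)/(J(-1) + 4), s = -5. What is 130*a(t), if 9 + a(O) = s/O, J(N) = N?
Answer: -1020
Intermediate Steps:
t = -13/3 (t = -3 + (-6 + 2)/(-1 + 4) = -3 - 4/3 = -13/3 ≈ -4.3333)
a(O) = -9 - 5/O
130*a(t) = 130*(-9 - 5/(-13/3)) = 130*(-9 - 5*(-3/13)) = 130*(-9 + 15/13) = 130*(-102/13) = -1020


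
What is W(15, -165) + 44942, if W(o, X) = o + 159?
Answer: 45116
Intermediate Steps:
W(o, X) = 159 + o
W(15, -165) + 44942 = (159 + 15) + 44942 = 174 + 44942 = 45116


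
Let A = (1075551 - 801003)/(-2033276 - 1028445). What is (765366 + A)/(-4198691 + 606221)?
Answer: -390556146723/1833190140145 ≈ -0.21305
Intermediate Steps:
A = -274548/3061721 (A = 274548/(-3061721) = 274548*(-1/3061721) = -274548/3061721 ≈ -0.089671)
(765366 + A)/(-4198691 + 606221) = (765366 - 274548/3061721)/(-4198691 + 606221) = (2343336880338/3061721)/(-3592470) = (2343336880338/3061721)*(-1/3592470) = -390556146723/1833190140145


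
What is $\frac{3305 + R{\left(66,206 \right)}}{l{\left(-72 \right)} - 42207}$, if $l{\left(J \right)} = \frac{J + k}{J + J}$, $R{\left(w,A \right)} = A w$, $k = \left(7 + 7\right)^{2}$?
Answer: $- \frac{608436}{1519483} \approx -0.40042$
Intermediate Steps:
$k = 196$ ($k = 14^{2} = 196$)
$l{\left(J \right)} = \frac{196 + J}{2 J}$ ($l{\left(J \right)} = \frac{J + 196}{J + J} = \frac{196 + J}{2 J}$)
$\frac{3305 + R{\left(66,206 \right)}}{l{\left(-72 \right)} - 42207} = \frac{3305 + 206 \cdot 66}{\frac{196 - 72}{2 \left(-72\right)} - 42207} = \frac{3305 + 13596}{\frac{1}{2} \left(- \frac{1}{72}\right) 124 - 42207} = \frac{16901}{- \frac{31}{36} - 42207} = \frac{16901}{- \frac{1519483}{36}} = 16901 \left(- \frac{36}{1519483}\right) = - \frac{608436}{1519483}$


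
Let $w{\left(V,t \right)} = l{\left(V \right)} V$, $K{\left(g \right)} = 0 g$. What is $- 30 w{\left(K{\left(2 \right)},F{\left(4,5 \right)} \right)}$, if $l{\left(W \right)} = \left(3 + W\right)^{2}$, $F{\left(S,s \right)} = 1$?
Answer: $0$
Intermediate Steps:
$K{\left(g \right)} = 0$
$w{\left(V,t \right)} = V \left(3 + V\right)^{2}$ ($w{\left(V,t \right)} = \left(3 + V\right)^{2} V = V \left(3 + V\right)^{2}$)
$- 30 w{\left(K{\left(2 \right)},F{\left(4,5 \right)} \right)} = - 30 \cdot 0 \left(3 + 0\right)^{2} = - 30 \cdot 0 \cdot 3^{2} = - 30 \cdot 0 \cdot 9 = \left(-30\right) 0 = 0$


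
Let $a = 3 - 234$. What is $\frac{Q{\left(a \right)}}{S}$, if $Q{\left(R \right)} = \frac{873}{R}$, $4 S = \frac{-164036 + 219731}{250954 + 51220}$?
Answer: $- \frac{117243512}{1429505} \approx -82.017$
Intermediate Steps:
$S = \frac{55695}{1208696}$ ($S = \frac{\left(-164036 + 219731\right) \frac{1}{250954 + 51220}}{4} = \frac{55695 \cdot \frac{1}{302174}}{4} = \frac{1}{4} \cdot \frac{55695}{302174} = \frac{55695}{1208696} \approx 0.046079$)
$a = -231$
$\frac{Q{\left(a \right)}}{S} = \frac{873 \frac{1}{-231}}{\frac{55695}{1208696}} = 873 \left(- \frac{1}{231}\right) \frac{1208696}{55695} = \left(- \frac{291}{77}\right) \frac{1208696}{55695} = - \frac{117243512}{1429505}$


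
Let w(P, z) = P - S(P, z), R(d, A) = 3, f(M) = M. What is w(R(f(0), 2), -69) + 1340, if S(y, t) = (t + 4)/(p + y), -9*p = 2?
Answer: 6832/5 ≈ 1366.4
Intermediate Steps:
p = -2/9 (p = -⅑*2 = -2/9 ≈ -0.22222)
S(y, t) = (4 + t)/(-2/9 + y) (S(y, t) = (t + 4)/(-2/9 + y) = (4 + t)/(-2/9 + y))
w(P, z) = P - 9*(4 + z)/(-2 + 9*P)
w(R(f(0), 2), -69) + 1340 = (3 - (4 - 69)/(-2/9 + 3)) + 1340 = (3 - 1*(-65)/25/9) + 1340 = (3 - 1*9/25*(-65)) + 1340 = (3 + 117/5) + 1340 = 132/5 + 1340 = 6832/5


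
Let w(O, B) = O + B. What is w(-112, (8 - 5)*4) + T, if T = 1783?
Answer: 1683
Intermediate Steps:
w(O, B) = B + O
w(-112, (8 - 5)*4) + T = ((8 - 5)*4 - 112) + 1783 = (3*4 - 112) + 1783 = (12 - 112) + 1783 = -100 + 1783 = 1683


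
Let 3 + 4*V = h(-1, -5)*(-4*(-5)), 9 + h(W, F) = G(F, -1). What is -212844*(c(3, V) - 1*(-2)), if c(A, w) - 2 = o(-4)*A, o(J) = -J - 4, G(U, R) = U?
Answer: -851376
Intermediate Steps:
h(W, F) = -9 + F
o(J) = -4 - J
V = -283/4 (V = -¾ + ((-9 - 5)*(-4*(-5)))/4 = -¾ + (-14*20)/4 = -¾ + (¼)*(-280) = -¾ - 70 = -283/4 ≈ -70.750)
c(A, w) = 2 (c(A, w) = 2 + (-4 - 1*(-4))*A = 2 + (-4 + 4)*A = 2 + 0*A = 2 + 0 = 2)
-212844*(c(3, V) - 1*(-2)) = -212844*(2 - 1*(-2)) = -212844*(2 + 2) = -212844*4 = -851376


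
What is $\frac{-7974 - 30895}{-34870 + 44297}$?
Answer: $- \frac{38869}{9427} \approx -4.1232$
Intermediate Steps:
$\frac{-7974 - 30895}{-34870 + 44297} = - \frac{38869}{9427}$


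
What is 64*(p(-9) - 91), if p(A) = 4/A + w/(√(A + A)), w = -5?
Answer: -52672/9 + 160*I*√2/3 ≈ -5852.4 + 75.425*I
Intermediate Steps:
p(A) = 4/A - 5*√2/(2*√A) (p(A) = 4/A - 5/√(A + A) = 4/A - 5*√2/(2*√A))
64*(p(-9) - 91) = 64*((4/(-9) - 5*√2/(2*√(-9))) - 91) = 64*((4*(-⅑) - 5*√2*(-I/3)/2) - 91) = 64*((-4/9 + 5*I*√2/6) - 91) = 64*(-823/9 + 5*I*√2/6) = -52672/9 + 160*I*√2/3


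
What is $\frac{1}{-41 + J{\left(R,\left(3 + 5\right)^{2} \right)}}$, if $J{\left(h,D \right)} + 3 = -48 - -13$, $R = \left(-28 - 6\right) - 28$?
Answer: $- \frac{1}{79} \approx -0.012658$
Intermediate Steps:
$R = -62$ ($R = -34 - 28 = -62$)
$J{\left(h,D \right)} = -38$ ($J{\left(h,D \right)} = -3 - 35 = -38$)
$\frac{1}{-41 + J{\left(R,\left(3 + 5\right)^{2} \right)}} = \frac{1}{-41 - 38} = \frac{1}{-79} = - \frac{1}{79}$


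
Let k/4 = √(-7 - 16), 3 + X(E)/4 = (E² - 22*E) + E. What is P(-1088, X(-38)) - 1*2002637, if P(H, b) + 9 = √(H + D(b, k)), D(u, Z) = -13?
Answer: -2002646 + I*√1101 ≈ -2.0026e+6 + 33.181*I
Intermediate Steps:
X(E) = -12 - 84*E + 4*E² (X(E) = -12 + 4*((E² - 22*E) + E) = -12 + 4*(E² - 21*E) = -12 + (-84*E + 4*E²) = -12 - 84*E + 4*E²)
k = 4*I*√23 (k = 4*√(-7 - 16) = 4*√(-23) = 4*(I*√23) = 4*I*√23 ≈ 19.183*I)
P(H, b) = -9 + √(-13 + H) (P(H, b) = -9 + √(H - 13) = -9 + √(-13 + H))
P(-1088, X(-38)) - 1*2002637 = (-9 + √(-13 - 1088)) - 1*2002637 = (-9 + √(-1101)) - 2002637 = (-9 + I*√1101) - 2002637 = -2002646 + I*√1101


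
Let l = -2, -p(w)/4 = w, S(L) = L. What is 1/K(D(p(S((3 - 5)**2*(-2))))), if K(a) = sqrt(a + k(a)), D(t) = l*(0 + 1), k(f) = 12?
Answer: sqrt(10)/10 ≈ 0.31623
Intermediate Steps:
p(w) = -4*w
D(t) = -2 (D(t) = -2*(0 + 1) = -2*1 = -2)
K(a) = sqrt(12 + a) (K(a) = sqrt(a + 12) = sqrt(12 + a))
1/K(D(p(S((3 - 5)**2*(-2))))) = 1/(sqrt(12 - 2)) = 1/(sqrt(10)) = sqrt(10)/10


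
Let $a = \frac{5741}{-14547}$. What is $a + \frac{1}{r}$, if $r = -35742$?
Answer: $- \frac{22801041}{57770986} \approx -0.39468$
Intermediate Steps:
$a = - \frac{5741}{14547}$ ($a = 5741 \left(- \frac{1}{14547}\right) = - \frac{5741}{14547} \approx -0.39465$)
$a + \frac{1}{r} = - \frac{5741}{14547} + \frac{1}{-35742} = - \frac{5741}{14547} - \frac{1}{35742} = - \frac{22801041}{57770986}$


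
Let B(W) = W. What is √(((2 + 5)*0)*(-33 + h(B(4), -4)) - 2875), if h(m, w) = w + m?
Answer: 5*I*√115 ≈ 53.619*I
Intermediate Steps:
h(m, w) = m + w
√(((2 + 5)*0)*(-33 + h(B(4), -4)) - 2875) = √(((2 + 5)*0)*(-33 + (4 - 4)) - 2875) = √((7*0)*(-33 + 0) - 2875) = √(0*(-33) - 2875) = √(0 - 2875) = √(-2875) = 5*I*√115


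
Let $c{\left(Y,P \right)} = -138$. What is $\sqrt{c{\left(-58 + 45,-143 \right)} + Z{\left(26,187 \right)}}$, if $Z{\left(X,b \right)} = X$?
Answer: $4 i \sqrt{7} \approx 10.583 i$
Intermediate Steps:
$\sqrt{c{\left(-58 + 45,-143 \right)} + Z{\left(26,187 \right)}} = \sqrt{-138 + 26} = \sqrt{-112} = 4 i \sqrt{7}$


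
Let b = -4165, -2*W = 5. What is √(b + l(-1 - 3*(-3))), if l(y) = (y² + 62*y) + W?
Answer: I*√14430/2 ≈ 60.062*I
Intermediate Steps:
W = -5/2 (W = -½*5 = -5/2 ≈ -2.5000)
l(y) = -5/2 + y² + 62*y (l(y) = (y² + 62*y) - 5/2 = -5/2 + y² + 62*y)
√(b + l(-1 - 3*(-3))) = √(-4165 + (-5/2 + (-1 - 3*(-3))² + 62*(-1 - 3*(-3)))) = √(-4165 + (-5/2 + (-1 + 9)² + 62*(-1 + 9))) = √(-4165 + (-5/2 + 8² + 62*8)) = √(-4165 + (-5/2 + 64 + 496)) = √(-4165 + 1115/2) = √(-7215/2) = I*√14430/2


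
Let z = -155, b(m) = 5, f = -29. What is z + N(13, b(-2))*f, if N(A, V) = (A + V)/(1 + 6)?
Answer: -1607/7 ≈ -229.57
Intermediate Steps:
N(A, V) = A/7 + V/7 (N(A, V) = (A + V)/7 = (A + V)*(⅐) = A/7 + V/7)
z + N(13, b(-2))*f = -155 + ((⅐)*13 + (⅐)*5)*(-29) = -155 + (13/7 + 5/7)*(-29) = -155 + (18/7)*(-29) = -155 - 522/7 = -1607/7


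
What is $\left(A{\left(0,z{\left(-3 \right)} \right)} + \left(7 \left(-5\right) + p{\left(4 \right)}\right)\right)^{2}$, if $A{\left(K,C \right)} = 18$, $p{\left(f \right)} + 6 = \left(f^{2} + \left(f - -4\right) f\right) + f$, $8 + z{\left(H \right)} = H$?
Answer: $841$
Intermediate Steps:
$z{\left(H \right)} = -8 + H$
$p{\left(f \right)} = -6 + f + f^{2} + f \left(4 + f\right)$ ($p{\left(f \right)} = -6 + \left(\left(f^{2} + \left(f - -4\right) f\right) + f\right) = -6 + \left(\left(f^{2} + \left(f + 4\right) f\right) + f\right) = -6 + \left(\left(f^{2} + \left(4 + f\right) f\right) + f\right) = -6 + \left(\left(f^{2} + f \left(4 + f\right)\right) + f\right) = -6 + \left(f + f^{2} + f \left(4 + f\right)\right) = -6 + f + f^{2} + f \left(4 + f\right)$)
$\left(A{\left(0,z{\left(-3 \right)} \right)} + \left(7 \left(-5\right) + p{\left(4 \right)}\right)\right)^{2} = \left(18 + \left(7 \left(-5\right) + \left(-6 + 2 \cdot 4^{2} + 5 \cdot 4\right)\right)\right)^{2} = \left(18 + \left(-35 + \left(-6 + 2 \cdot 16 + 20\right)\right)\right)^{2} = \left(18 + \left(-35 + \left(-6 + 32 + 20\right)\right)\right)^{2} = \left(18 + \left(-35 + 46\right)\right)^{2} = \left(18 + 11\right)^{2} = 29^{2} = 841$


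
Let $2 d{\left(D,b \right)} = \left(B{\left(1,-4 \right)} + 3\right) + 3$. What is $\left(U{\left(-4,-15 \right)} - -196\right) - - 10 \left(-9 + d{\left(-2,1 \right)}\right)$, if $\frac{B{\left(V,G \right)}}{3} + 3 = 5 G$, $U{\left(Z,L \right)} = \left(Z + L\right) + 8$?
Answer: $-220$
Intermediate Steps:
$U{\left(Z,L \right)} = 8 + L + Z$ ($U{\left(Z,L \right)} = \left(L + Z\right) + 8 = 8 + L + Z$)
$B{\left(V,G \right)} = -9 + 15 G$ ($B{\left(V,G \right)} = -9 + 3 \cdot 5 G = -9 + 15 G$)
$d{\left(D,b \right)} = - \frac{63}{2}$ ($d{\left(D,b \right)} = \frac{\left(\left(-9 + 15 \left(-4\right)\right) + 3\right) + 3}{2} = \frac{\left(\left(-9 - 60\right) + 3\right) + 3}{2} = \frac{\left(-69 + 3\right) + 3}{2} = \frac{-66 + 3}{2} = \frac{1}{2} \left(-63\right) = - \frac{63}{2}$)
$\left(U{\left(-4,-15 \right)} - -196\right) - - 10 \left(-9 + d{\left(-2,1 \right)}\right) = \left(\left(8 - 15 - 4\right) - -196\right) - - 10 \left(-9 - \frac{63}{2}\right) = \left(-11 + 196\right) - \left(-10\right) \left(- \frac{81}{2}\right) = 185 - 405 = -220$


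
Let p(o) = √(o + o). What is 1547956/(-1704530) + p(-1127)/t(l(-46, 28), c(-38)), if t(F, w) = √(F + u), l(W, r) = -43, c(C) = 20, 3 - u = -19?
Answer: -773978/852265 + √966/3 ≈ 9.4520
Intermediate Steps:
u = 22 (u = 3 - 1*(-19) = 3 + 19 = 22)
p(o) = √2*√o (p(o) = √(2*o) = √2*√o)
t(F, w) = √(22 + F) (t(F, w) = √(F + 22) = √(22 + F))
1547956/(-1704530) + p(-1127)/t(l(-46, 28), c(-38)) = 1547956/(-1704530) + (√2*√(-1127))/(√(22 - 43)) = 1547956*(-1/1704530) + (√2*(7*I*√23))/(√(-21)) = -773978/852265 + (7*I*√46)/((I*√21)) = -773978/852265 + (7*I*√46)*(-I*√21/21) = -773978/852265 + √966/3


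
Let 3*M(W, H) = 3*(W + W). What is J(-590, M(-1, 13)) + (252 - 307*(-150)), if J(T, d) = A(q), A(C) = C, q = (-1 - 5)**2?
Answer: 46338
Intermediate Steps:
q = 36 (q = (-6)**2 = 36)
M(W, H) = 2*W (M(W, H) = (3*(W + W))/3 = (3*(2*W))/3 = (6*W)/3 = 2*W)
J(T, d) = 36
J(-590, M(-1, 13)) + (252 - 307*(-150)) = 36 + (252 - 307*(-150)) = 36 + (252 + 46050) = 36 + 46302 = 46338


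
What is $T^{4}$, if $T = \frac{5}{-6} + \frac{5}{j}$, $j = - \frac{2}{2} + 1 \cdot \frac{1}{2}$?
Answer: $\frac{17850625}{1296} \approx 13774.0$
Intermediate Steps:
$j = - \frac{1}{2}$ ($j = \left(-2\right) \frac{1}{2} + 1 \cdot \frac{1}{2} = -1 + \frac{1}{2} = - \frac{1}{2} \approx -0.5$)
$T = - \frac{65}{6}$ ($T = \frac{5}{-6} + \frac{5}{- \frac{1}{2}} = 5 \left(- \frac{1}{6}\right) + 5 \left(-2\right) = - \frac{5}{6} - 10 = - \frac{65}{6} \approx -10.833$)
$T^{4} = \left(- \frac{65}{6}\right)^{4} = \frac{17850625}{1296}$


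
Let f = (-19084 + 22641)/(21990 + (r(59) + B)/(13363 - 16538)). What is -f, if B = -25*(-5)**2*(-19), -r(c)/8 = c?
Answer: -11293475/69806847 ≈ -0.16178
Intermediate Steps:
r(c) = -8*c
B = 11875 (B = -25*25*(-19) = -625*(-19) = 11875)
f = 11293475/69806847 (f = (-19084 + 22641)/(21990 + (-8*59 + 11875)/(13363 - 16538)) = 3557/(21990 + (-472 + 11875)/(-3175)) = 3557/(21990 + 11403*(-1/3175)) = 3557/(21990 - 11403/3175) = 3557/(69806847/3175) = 3557*(3175/69806847) = 11293475/69806847 ≈ 0.16178)
-f = -1*11293475/69806847 = -11293475/69806847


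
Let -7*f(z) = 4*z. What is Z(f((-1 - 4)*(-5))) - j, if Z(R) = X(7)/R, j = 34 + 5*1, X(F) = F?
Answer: -3949/100 ≈ -39.490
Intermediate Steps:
f(z) = -4*z/7
j = 39 (j = 34 + 5 = 39)
Z(R) = 7/R
Z(f((-1 - 4)*(-5))) - j = 7/((-4*(-1 - 4)*(-5)/7)) - 1*39 = 7/((-(-20)*(-5)/7)) - 39 = 7/((-4/7*25)) - 39 = 7/(-100/7) - 39 = 7*(-7/100) - 39 = -49/100 - 39 = -3949/100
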